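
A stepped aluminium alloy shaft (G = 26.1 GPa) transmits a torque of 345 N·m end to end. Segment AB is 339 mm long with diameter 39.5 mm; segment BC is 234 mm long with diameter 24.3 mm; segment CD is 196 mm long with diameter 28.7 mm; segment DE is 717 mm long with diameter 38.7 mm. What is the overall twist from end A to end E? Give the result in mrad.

191 mrad

J_AB = π(0.0395)⁴/32 = 2.39×10^-7 m⁴; J_BC = π(0.0243)⁴/32 = 3.42×10^-8 m⁴; J_CD = π(0.0287)⁴/32 = 6.66×10^-8 m⁴; J_DE = π(0.0387)⁴/32 = 2.20×10^-7 m⁴.
θ = (T/G)·Σ L_i/J_i = (345.0/26.1×10⁹)·(0.339/2.39×10^-7 + 0.234/3.42×10^-8 + 0.196/6.66×10^-8 + 0.717/2.20×10^-7) = 0.1910 rad.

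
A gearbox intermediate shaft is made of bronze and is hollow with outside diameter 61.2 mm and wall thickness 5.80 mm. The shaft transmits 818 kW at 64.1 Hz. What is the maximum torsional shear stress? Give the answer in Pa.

7.94e7 Pa

ω = 2π·64.1 = 402.8 rad/s, so T = P/ω = 818×10³ / 402.8 = 2031 N·m.
J = π(d_o⁴ − d_i⁴)/32 = π(0.0612⁴ − 0.0496⁴)/32 = 7.830×10^-7 m⁴.
τ_max = T·r/J = 2031 × 0.0306 / 7.830×10^-7 = 7.937×10^7 Pa.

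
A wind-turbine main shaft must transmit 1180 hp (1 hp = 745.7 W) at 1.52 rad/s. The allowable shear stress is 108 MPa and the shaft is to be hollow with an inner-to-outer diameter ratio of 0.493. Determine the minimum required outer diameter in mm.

ω = 1.52 rad/s, so T = P/ω = 1180×745.7 / 1.520 = 578900 N·m.
For a hollow shaft with d_i/d_o = 0.493: τ_max = 16T/(π d_o³ (1−k⁴)), so d_o = [16T/(π τ_allow (1−k⁴))]^(1/3) = [16·578900/(π·1.08×10^8·0.9409)]^(1/3) = 0.3073 m.

307 mm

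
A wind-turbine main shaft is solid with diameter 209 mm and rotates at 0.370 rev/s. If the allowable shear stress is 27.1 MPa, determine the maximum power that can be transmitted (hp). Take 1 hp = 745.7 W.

J = πd⁴/32 = π(0.209)⁴/32 = 1.873×10^-4 m⁴.
T_max = τ_allow·J/r = 2.71×10^7 × 1.873×10^-4 / 0.104 = 48580 N·m.
ω = 2π·0.370 = 2.325 rad/s, so P_max = T_max·ω = 1.129×10^5 W.

151 hp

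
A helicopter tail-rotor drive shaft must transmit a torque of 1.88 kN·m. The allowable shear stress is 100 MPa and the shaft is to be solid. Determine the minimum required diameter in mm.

For a solid shaft τ_max = 16T/(πd³), so d = (16T/(π τ_allow))^(1/3) = (16·1880/(π·1.00×10^8))^(1/3) = 0.04575 m.

45.7 mm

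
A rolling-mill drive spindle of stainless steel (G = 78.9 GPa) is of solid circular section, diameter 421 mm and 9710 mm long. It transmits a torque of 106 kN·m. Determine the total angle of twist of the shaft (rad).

0.00423 rad

J = πd⁴/32 = π(0.421)⁴/32 = 3.084×10^-3 m⁴.
θ = T·L/(G·J) = 106000 × 9.71 / (78.9×10⁹ × 3.084×10^-3) = 4.230×10^-3 rad.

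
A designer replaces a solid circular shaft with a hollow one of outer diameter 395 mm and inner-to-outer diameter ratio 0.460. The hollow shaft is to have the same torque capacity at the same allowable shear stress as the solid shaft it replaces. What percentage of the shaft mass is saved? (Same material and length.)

Equal τ_max and T ⇒ the solid shaft needs d_s³ = d_o³(1−k⁴), so d_s = 395·(1−0.460⁴)^(1/3) = 389.0 mm.
Area ratio A_h/A_s = d_o²(1−k²)/d_s² = (1−k²)/(1−k⁴)^(2/3) = 0.8128.
Mass saving = 1 − 0.8128 = 18.7 %.

18.7 %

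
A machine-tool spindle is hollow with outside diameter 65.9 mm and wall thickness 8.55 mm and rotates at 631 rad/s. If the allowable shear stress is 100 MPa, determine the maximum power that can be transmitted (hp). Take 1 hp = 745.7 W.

J = π(d_o⁴ − d_i⁴)/32 = π(0.0659⁴ − 0.0488⁴)/32 = 1.295×10^-6 m⁴.
T_max = τ_allow·J/r = 1.00×10^8 × 1.295×10^-6 / 0.0330 = 3930 N·m.
ω = 631 rad/s, so P_max = T_max·ω = 2.480×10^6 W.

3330 hp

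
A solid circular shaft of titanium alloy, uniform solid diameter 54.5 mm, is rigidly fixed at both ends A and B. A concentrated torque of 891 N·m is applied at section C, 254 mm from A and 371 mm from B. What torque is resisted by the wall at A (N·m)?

With uniform GJ and both ends fixed, compatibility θ_AC = θ_CB gives T_A·a = T_B·b, together with T_A + T_B = T₀.
T_A = T₀·b/(a+b) = 891.0·371/625.0 = 528.9 N·m; T_B = 362.1 N·m.

529 N·m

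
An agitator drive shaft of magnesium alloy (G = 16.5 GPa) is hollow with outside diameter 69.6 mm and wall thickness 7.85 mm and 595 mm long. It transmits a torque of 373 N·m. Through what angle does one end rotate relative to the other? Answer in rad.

0.00912 rad

J = π(d_o⁴ − d_i⁴)/32 = π(0.0696⁴ − 0.0539⁴)/32 = 1.475×10^-6 m⁴.
θ = T·L/(G·J) = 373.0 × 0.595 / (16.5×10⁹ × 1.475×10^-6) = 9.118×10^-3 rad.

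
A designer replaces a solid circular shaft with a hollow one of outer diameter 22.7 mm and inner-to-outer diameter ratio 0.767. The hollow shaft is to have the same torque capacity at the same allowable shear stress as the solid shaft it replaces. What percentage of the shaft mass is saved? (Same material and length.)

Equal τ_max and T ⇒ the solid shaft needs d_s³ = d_o³(1−k⁴), so d_s = 22.7·(1−0.767⁴)^(1/3) = 19.70 mm.
Area ratio A_h/A_s = d_o²(1−k²)/d_s² = (1−k²)/(1−k⁴)^(2/3) = 0.5465.
Mass saving = 1 − 0.5465 = 45.4 %.

45.4 %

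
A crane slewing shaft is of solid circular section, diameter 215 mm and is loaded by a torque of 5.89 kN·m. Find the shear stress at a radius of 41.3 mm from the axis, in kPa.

1160 kPa

J = πd⁴/32 = π(0.215)⁴/32 = 2.098×10^-4 m⁴.
Shear stress varies linearly with radius: τ = T·r/J = 5890 × 0.0413 / 2.098×10^-4 = 1.160×10^6 Pa.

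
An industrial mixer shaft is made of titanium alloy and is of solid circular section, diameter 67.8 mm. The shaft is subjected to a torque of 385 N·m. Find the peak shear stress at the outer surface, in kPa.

6290 kPa

J = πd⁴/32 = π(0.0678)⁴/32 = 2.075×10^-6 m⁴.
τ_max = T·r/J = 385.0 × 0.0339 / 2.075×10^-6 = 6.291×10^6 Pa.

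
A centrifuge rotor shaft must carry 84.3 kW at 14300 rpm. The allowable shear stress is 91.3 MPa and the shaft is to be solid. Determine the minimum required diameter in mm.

ω = 2π·14300/60 = 1497 rad/s, so T = P/ω = 84.3×10³ / 1497 = 56.29 N·m.
For a solid shaft τ_max = 16T/(πd³), so d = (16T/(π τ_allow))^(1/3) = (16·56.29/(π·9.13×10^7))^(1/3) = 0.01464 m.

14.6 mm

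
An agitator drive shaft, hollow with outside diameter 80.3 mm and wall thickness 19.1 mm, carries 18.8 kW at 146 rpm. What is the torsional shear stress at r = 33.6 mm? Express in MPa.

10.9 MPa

ω = 2π·146/60 = 15.29 rad/s, so T = P/ω = 18.8×10³ / 15.29 = 1230 N·m.
J = π(d_o⁴ − d_i⁴)/32 = π(0.0803⁴ − 0.0421⁴)/32 = 3.773×10^-6 m⁴.
Shear stress varies linearly with radius: τ = T·r/J = 1230 × 0.0336 / 3.773×10^-6 = 1.095×10^7 Pa.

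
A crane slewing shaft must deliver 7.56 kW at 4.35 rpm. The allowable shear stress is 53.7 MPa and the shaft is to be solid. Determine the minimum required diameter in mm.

ω = 2π·4.35/60 = 0.4555 rad/s, so T = P/ω = 7.56×10³ / 0.4555 = 16600 N·m.
For a solid shaft τ_max = 16T/(πd³), so d = (16T/(π τ_allow))^(1/3) = (16·16600/(π·5.37×10^7))^(1/3) = 0.1163 m.

116 mm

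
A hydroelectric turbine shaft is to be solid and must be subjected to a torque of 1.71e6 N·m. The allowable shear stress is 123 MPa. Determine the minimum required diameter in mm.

414 mm

For a solid shaft τ_max = 16T/(πd³), so d = (16T/(π τ_allow))^(1/3) = (16·1.710e6/(π·1.23×10^8))^(1/3) = 0.4137 m.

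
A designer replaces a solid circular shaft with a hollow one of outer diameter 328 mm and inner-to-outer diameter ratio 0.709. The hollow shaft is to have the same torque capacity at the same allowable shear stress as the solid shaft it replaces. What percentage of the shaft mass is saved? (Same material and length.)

Equal τ_max and T ⇒ the solid shaft needs d_s³ = d_o³(1−k⁴), so d_s = 328·(1−0.709⁴)^(1/3) = 297.7 mm.
Area ratio A_h/A_s = d_o²(1−k²)/d_s² = (1−k²)/(1−k⁴)^(2/3) = 0.6039.
Mass saving = 1 − 0.6039 = 39.6 %.

39.6 %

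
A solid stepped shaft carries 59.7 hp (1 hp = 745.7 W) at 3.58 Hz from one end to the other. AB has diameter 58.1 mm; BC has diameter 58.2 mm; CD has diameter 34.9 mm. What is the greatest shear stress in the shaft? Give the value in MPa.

ω = 2π·3.58 = 22.49 rad/s, so T = P/ω = 59.7×745.7 / 22.49 = 1979 N·m.
Under the same torque, τ_max = 16T/(πd³) is largest where d is smallest — segment CD (d = 34.9 mm).
τ_max = 16·1979/(π·(0.0349)³) = 2.371×10^8 Pa.

237 MPa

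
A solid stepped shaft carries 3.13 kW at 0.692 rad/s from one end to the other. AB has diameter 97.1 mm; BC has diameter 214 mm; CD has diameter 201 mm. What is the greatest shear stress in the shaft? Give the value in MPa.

ω = 0.692 rad/s, so T = P/ω = 3.13×10³ / 0.6920 = 4523 N·m.
Under the same torque, τ_max = 16T/(πd³) is largest where d is smallest — segment AB (d = 97.1 mm).
τ_max = 16·4523/(π·(0.0971)³) = 2.516×10^7 Pa.

25.2 MPa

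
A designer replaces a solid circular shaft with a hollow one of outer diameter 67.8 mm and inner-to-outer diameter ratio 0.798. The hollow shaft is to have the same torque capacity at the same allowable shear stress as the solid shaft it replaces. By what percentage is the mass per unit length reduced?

48.6 %

Equal τ_max and T ⇒ the solid shaft needs d_s³ = d_o³(1−k⁴), so d_s = 67.8·(1−0.798⁴)^(1/3) = 57.01 mm.
Area ratio A_h/A_s = d_o²(1−k²)/d_s² = (1−k²)/(1−k⁴)^(2/3) = 0.5137.
Mass saving = 1 − 0.5137 = 48.6 %.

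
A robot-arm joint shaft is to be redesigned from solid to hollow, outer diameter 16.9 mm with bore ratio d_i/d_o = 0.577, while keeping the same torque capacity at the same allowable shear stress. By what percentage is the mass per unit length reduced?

Equal τ_max and T ⇒ the solid shaft needs d_s³ = d_o³(1−k⁴), so d_s = 16.9·(1−0.577⁴)^(1/3) = 16.25 mm.
Area ratio A_h/A_s = d_o²(1−k²)/d_s² = (1−k²)/(1−k⁴)^(2/3) = 0.7214.
Mass saving = 1 − 0.7214 = 27.9 %.

27.9 %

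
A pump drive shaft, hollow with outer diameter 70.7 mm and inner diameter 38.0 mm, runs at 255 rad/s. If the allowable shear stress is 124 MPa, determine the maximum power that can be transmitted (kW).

J = π(d_o⁴ − d_i⁴)/32 = π(0.0707⁴ − 0.0380⁴)/32 = 2.248×10^-6 m⁴.
T_max = τ_allow·J/r = 1.24×10^8 × 2.248×10^-6 / 0.0353 = 7886 N·m.
ω = 255 rad/s, so P_max = T_max·ω = 2.011×10^6 W.

2010 kW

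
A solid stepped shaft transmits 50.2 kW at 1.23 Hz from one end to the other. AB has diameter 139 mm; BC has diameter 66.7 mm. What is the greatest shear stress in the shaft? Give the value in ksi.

16.2 ksi

ω = 2π·1.23 = 7.728 rad/s, so T = P/ω = 50.2×10³ / 7.728 = 6496 N·m.
Under the same torque, τ_max = 16T/(πd³) is largest where d is smallest — segment BC (d = 66.7 mm).
τ_max = 16·6496/(π·(0.0667)³) = 1.115×10^8 Pa.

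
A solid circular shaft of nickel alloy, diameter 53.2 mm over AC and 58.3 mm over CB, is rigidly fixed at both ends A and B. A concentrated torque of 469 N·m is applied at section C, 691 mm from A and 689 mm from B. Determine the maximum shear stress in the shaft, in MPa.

Compatibility: T_A·a/J_AC = T_B·b/J_CB with T_A + T_B = T₀.
J_AC = 7.86×10^-7 m⁴, J_CB = 1.13×10^-6 m⁴, so T_A = T₀·(J_AC/a)/((J_AC/a)+(J_CB/b)) = 191.7 N·m, T_B = 277.3 N·m.
τ in each portion: τ_AC = 6.48×10^6 Pa, τ_CB = 7.13×10^6 Pa; maximum is in CB.
τ_max = T_CB·r/J = 277.3·0.0291/1.13×10^-6 = 7.127×10^6 Pa.

7.13 MPa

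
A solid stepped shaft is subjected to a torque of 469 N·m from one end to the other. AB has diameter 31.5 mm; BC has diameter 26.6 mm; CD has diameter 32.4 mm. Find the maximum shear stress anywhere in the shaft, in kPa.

Under the same torque, τ_max = 16T/(πd³) is largest where d is smallest — segment BC (d = 26.6 mm).
τ_max = 16·469.0/(π·(0.0266)³) = 1.269×10^8 Pa.

127000 kPa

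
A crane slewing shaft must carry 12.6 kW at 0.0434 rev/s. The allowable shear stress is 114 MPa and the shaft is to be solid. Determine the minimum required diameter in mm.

127 mm

ω = 2π·0.0434 = 0.2727 rad/s, so T = P/ω = 12.6×10³ / 0.2727 = 46210 N·m.
For a solid shaft τ_max = 16T/(πd³), so d = (16T/(π τ_allow))^(1/3) = (16·46210/(π·1.14×10^8))^(1/3) = 0.1273 m.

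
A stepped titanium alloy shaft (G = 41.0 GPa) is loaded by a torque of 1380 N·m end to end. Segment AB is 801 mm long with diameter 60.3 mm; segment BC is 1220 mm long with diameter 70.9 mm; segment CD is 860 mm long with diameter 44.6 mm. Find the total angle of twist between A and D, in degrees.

6.41°

J_AB = π(0.0603)⁴/32 = 1.30×10^-6 m⁴; J_BC = π(0.0709)⁴/32 = 2.48×10^-6 m⁴; J_CD = π(0.0446)⁴/32 = 3.88×10^-7 m⁴.
θ = (T/G)·Σ L_i/J_i = (1380/41.0×10⁹)·(0.801/1.30×10^-6 + 1.22/2.48×10^-6 + 0.860/3.88×10^-7) = 0.1118 rad.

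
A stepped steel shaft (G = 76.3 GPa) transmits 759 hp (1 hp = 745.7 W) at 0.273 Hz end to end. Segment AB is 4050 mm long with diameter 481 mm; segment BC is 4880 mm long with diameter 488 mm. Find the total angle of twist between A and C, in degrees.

ω = 2π·0.273 = 1.715 rad/s, so T = P/ω = 759×745.7 / 1.715 = 330000 N·m.
J_AB = π(0.481)⁴/32 = 5.26×10^-3 m⁴; J_BC = π(0.488)⁴/32 = 5.57×10^-3 m⁴.
θ = (T/G)·Σ L_i/J_i = (330000/76.3×10⁹)·(4.05/5.26×10^-3 + 4.88/5.57×10^-3) = 7.123×10^-3 rad.

0.408°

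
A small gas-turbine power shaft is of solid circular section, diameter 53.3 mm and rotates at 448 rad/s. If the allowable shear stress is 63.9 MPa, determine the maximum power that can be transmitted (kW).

851 kW

J = πd⁴/32 = π(0.0533)⁴/32 = 7.923×10^-7 m⁴.
T_max = τ_allow·J/r = 6.39×10^7 × 7.923×10^-7 / 0.0267 = 1900 N·m.
ω = 448 rad/s, so P_max = T_max·ω = 8.511×10^5 W.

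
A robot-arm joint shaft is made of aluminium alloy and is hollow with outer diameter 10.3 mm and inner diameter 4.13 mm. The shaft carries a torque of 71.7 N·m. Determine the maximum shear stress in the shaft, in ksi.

49.8 ksi

J = π(d_o⁴ − d_i⁴)/32 = π(0.0103⁴ − 0.00413⁴)/32 = 1.076×10^-9 m⁴.
τ_max = T·r/J = 71.70 × 0.00515 / 1.076×10^-9 = 3.430×10^8 Pa.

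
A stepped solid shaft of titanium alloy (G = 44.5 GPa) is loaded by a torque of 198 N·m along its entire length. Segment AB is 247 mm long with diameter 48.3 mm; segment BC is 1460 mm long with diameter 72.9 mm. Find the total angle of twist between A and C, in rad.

J_AB = π(0.0483)⁴/32 = 5.34×10^-7 m⁴; J_BC = π(0.0729)⁴/32 = 2.77×10^-6 m⁴.
θ = (T/G)·Σ L_i/J_i = (198.0/44.5×10⁹)·(0.247/5.34×10^-7 + 1.46/2.77×10^-6) = 4.400×10^-3 rad.

0.00440 rad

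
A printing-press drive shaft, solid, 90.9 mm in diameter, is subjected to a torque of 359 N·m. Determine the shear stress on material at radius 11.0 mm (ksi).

J = πd⁴/32 = π(0.0909)⁴/32 = 6.703×10^-6 m⁴.
Shear stress varies linearly with radius: τ = T·r/J = 359.0 × 0.0110 / 6.703×10^-6 = 5.892×10^5 Pa.

0.0855 ksi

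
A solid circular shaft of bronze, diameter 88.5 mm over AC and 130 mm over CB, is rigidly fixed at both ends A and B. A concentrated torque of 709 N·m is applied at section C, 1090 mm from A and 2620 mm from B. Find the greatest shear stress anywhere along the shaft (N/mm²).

1.77 N/mm²

Compatibility: T_A·a/J_AC = T_B·b/J_CB with T_A + T_B = T₀.
J_AC = 6.02×10^-6 m⁴, J_CB = 2.80×10^-5 m⁴, so T_A = T₀·(J_AC/a)/((J_AC/a)+(J_CB/b)) = 241.4 N·m, T_B = 467.6 N·m.
τ in each portion: τ_AC = 1.77×10^6 Pa, τ_CB = 1.08×10^6 Pa; maximum is in AC.
τ_max = T_AC·r/J = 241.4·0.0442/6.02×10^-6 = 1.774×10^6 Pa.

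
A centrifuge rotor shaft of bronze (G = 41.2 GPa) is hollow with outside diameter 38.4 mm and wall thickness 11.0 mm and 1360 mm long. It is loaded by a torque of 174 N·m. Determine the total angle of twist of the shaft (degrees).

1.59°

J = π(d_o⁴ − d_i⁴)/32 = π(0.0384⁴ − 0.0164⁴)/32 = 2.064×10^-7 m⁴.
θ = T·L/(G·J) = 174.0 × 1.36 / (41.2×10⁹ × 2.064×10^-7) = 0.02783 rad.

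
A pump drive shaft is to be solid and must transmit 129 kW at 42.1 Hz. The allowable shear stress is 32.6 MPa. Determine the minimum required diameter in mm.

42.4 mm

ω = 2π·42.1 = 264.5 rad/s, so T = P/ω = 129×10³ / 264.5 = 487.7 N·m.
For a solid shaft τ_max = 16T/(πd³), so d = (16T/(π τ_allow))^(1/3) = (16·487.7/(π·3.26×10^7))^(1/3) = 0.04239 m.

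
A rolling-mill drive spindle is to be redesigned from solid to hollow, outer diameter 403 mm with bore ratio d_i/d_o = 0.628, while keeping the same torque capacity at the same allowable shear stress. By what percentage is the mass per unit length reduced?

32.2 %

Equal τ_max and T ⇒ the solid shaft needs d_s³ = d_o³(1−k⁴), so d_s = 403·(1−0.628⁴)^(1/3) = 380.9 mm.
Area ratio A_h/A_s = d_o²(1−k²)/d_s² = (1−k²)/(1−k⁴)^(2/3) = 0.6779.
Mass saving = 1 − 0.6779 = 32.2 %.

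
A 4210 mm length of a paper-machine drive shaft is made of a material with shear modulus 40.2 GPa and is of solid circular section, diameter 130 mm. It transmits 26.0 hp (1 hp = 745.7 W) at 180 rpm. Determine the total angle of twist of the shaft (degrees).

ω = 2π·180/60 = 18.85 rad/s, so T = P/ω = 26.0×745.7 / 18.85 = 1029 N·m.
J = πd⁴/32 = π(0.130)⁴/32 = 2.804×10^-5 m⁴.
θ = T·L/(G·J) = 1029 × 4.21 / (40.2×10⁹ × 2.804×10^-5) = 3.842×10^-3 rad.

0.220°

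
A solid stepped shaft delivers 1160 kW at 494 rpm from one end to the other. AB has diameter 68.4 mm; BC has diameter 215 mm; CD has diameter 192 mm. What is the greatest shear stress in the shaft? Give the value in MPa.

ω = 2π·494/60 = 51.73 rad/s, so T = P/ω = 1160×10³ / 51.73 = 22420 N·m.
Under the same torque, τ_max = 16T/(πd³) is largest where d is smallest — segment AB (d = 68.4 mm).
τ_max = 16·22420/(π·(0.0684)³) = 3.569×10^8 Pa.

357 MPa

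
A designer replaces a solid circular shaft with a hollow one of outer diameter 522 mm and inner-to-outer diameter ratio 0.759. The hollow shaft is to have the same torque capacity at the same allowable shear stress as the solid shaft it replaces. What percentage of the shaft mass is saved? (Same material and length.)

Equal τ_max and T ⇒ the solid shaft needs d_s³ = d_o³(1−k⁴), so d_s = 522·(1−0.759⁴)^(1/3) = 456.3 mm.
Area ratio A_h/A_s = d_o²(1−k²)/d_s² = (1−k²)/(1−k⁴)^(2/3) = 0.5547.
Mass saving = 1 − 0.5547 = 44.5 %.

44.5 %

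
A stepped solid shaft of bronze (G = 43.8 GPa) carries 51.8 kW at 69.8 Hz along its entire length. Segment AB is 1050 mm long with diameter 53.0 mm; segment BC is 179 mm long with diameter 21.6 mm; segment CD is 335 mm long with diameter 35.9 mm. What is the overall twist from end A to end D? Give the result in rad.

ω = 2π·69.8 = 438.6 rad/s, so T = P/ω = 51.8×10³ / 438.6 = 118.1 N·m.
J_AB = π(0.0530)⁴/32 = 7.75×10^-7 m⁴; J_BC = π(0.0216)⁴/32 = 2.14×10^-8 m⁴; J_CD = π(0.0359)⁴/32 = 1.63×10^-7 m⁴.
θ = (T/G)·Σ L_i/J_i = (118.1/43.8×10⁹)·(1.05/7.75×10^-7 + 0.179/2.14×10^-8 + 0.335/1.63×10^-7) = 0.03178 rad.

0.0318 rad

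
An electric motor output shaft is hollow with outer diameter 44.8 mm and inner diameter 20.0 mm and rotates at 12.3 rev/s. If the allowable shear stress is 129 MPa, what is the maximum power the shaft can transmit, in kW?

169 kW

J = π(d_o⁴ − d_i⁴)/32 = π(0.0448⁴ − 0.0200⁴)/32 = 3.798×10^-7 m⁴.
T_max = τ_allow·J/r = 1.29×10^8 × 3.798×10^-7 / 0.0224 = 2187 N·m.
ω = 2π·12.3 = 77.28 rad/s, so P_max = T_max·ω = 1.690×10^5 W.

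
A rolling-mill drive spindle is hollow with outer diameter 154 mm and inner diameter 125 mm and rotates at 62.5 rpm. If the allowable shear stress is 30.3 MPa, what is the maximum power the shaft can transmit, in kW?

80.5 kW

J = π(d_o⁴ − d_i⁴)/32 = π(0.154⁴ − 0.125⁴)/32 = 3.125×10^-5 m⁴.
T_max = τ_allow·J/r = 3.03×10^7 × 3.125×10^-5 / 0.0770 = 12300 N·m.
ω = 2π·62.5/60 = 6.545 rad/s, so P_max = T_max·ω = 8.048×10^4 W.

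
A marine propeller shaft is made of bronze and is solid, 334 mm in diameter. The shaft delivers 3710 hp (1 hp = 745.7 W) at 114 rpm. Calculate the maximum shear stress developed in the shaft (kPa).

31700 kPa

ω = 2π·114/60 = 11.94 rad/s, so T = P/ω = 3710×745.7 / 11.94 = 231700 N·m.
J = πd⁴/32 = π(0.334)⁴/32 = 1.222×10^-3 m⁴.
τ_max = T·r/J = 231700 × 0.167 / 1.222×10^-3 = 3.168×10^7 Pa.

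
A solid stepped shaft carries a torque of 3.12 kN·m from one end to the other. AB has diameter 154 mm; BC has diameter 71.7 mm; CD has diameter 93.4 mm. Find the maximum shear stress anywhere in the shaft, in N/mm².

43.1 N/mm²

Under the same torque, τ_max = 16T/(πd³) is largest where d is smallest — segment BC (d = 71.7 mm).
τ_max = 16·3120/(π·(0.0717)³) = 4.311×10^7 Pa.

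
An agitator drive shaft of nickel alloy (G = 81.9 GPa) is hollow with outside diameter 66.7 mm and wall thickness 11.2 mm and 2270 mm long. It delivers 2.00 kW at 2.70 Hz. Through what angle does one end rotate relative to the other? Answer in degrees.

ω = 2π·2.70 = 16.96 rad/s, so T = P/ω = 2.00×10³ / 16.96 = 117.9 N·m.
J = π(d_o⁴ − d_i⁴)/32 = π(0.0667⁴ − 0.0443⁴)/32 = 1.565×10^-6 m⁴.
θ = T·L/(G·J) = 117.9 × 2.27 / (81.9×10⁹ × 1.565×10^-6) = 2.088×10^-3 rad.

0.120°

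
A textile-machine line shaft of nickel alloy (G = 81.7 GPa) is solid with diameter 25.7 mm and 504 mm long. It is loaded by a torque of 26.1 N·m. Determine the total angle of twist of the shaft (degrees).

J = πd⁴/32 = π(0.0257)⁴/32 = 4.283×10^-8 m⁴.
θ = T·L/(G·J) = 26.10 × 0.504 / (81.7×10⁹ × 4.283×10^-8) = 3.759×10^-3 rad.

0.215°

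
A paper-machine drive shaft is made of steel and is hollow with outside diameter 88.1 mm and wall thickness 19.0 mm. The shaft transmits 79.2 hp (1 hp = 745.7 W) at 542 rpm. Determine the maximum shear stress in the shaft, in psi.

ω = 2π·542/60 = 56.76 rad/s, so T = P/ω = 79.2×745.7 / 56.76 = 1041 N·m.
J = π(d_o⁴ − d_i⁴)/32 = π(0.0881⁴ − 0.0501⁴)/32 = 5.296×10^-6 m⁴.
τ_max = T·r/J = 1041 × 0.0440 / 5.296×10^-6 = 8.655×10^6 Pa.

1260 psi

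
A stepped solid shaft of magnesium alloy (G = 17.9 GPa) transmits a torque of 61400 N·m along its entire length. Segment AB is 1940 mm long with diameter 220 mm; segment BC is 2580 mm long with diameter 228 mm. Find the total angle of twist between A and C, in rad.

0.0623 rad

J_AB = π(0.220)⁴/32 = 2.30×10^-4 m⁴; J_BC = π(0.228)⁴/32 = 2.65×10^-4 m⁴.
θ = (T/G)·Σ L_i/J_i = (61400/17.9×10⁹)·(1.94/2.30×10^-4 + 2.58/2.65×10^-4) = 0.06229 rad.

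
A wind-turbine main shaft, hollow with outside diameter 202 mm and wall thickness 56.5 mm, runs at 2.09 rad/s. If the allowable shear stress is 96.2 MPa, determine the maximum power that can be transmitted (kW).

J = π(d_o⁴ − d_i⁴)/32 = π(0.202⁴ − 0.0890⁴)/32 = 1.573×10^-4 m⁴.
T_max = τ_allow·J/r = 9.62×10^7 × 1.573×10^-4 / 0.101 = 149800 N·m.
ω = 2.09 rad/s, so P_max = T_max·ω = 3.131×10^5 W.

313 kW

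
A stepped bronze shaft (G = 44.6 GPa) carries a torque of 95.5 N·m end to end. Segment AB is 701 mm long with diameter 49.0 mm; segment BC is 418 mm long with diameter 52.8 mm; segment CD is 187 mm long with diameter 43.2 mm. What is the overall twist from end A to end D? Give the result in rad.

0.00500 rad

J_AB = π(0.0490)⁴/32 = 5.66×10^-7 m⁴; J_BC = π(0.0528)⁴/32 = 7.63×10^-7 m⁴; J_CD = π(0.0432)⁴/32 = 3.42×10^-7 m⁴.
θ = (T/G)·Σ L_i/J_i = (95.50/44.6×10⁹)·(0.701/5.66×10^-7 + 0.418/7.63×10^-7 + 0.187/3.42×10^-7) = 4.996×10^-3 rad.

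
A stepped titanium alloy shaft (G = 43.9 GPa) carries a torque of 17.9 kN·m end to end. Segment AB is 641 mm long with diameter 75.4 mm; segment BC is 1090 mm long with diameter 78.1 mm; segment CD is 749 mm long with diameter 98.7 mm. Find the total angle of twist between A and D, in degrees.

13.6°

J_AB = π(0.0754)⁴/32 = 3.17×10^-6 m⁴; J_BC = π(0.0781)⁴/32 = 3.65×10^-6 m⁴; J_CD = π(0.0987)⁴/32 = 9.32×10^-6 m⁴.
θ = (T/G)·Σ L_i/J_i = (17900/43.9×10⁹)·(0.641/3.17×10^-6 + 1.09/3.65×10^-6 + 0.749/9.32×10^-6) = 0.2368 rad.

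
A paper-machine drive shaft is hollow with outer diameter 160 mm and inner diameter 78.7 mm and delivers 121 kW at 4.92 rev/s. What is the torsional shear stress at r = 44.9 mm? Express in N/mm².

2.90 N/mm²

ω = 2π·4.92 = 30.91 rad/s, so T = P/ω = 121×10³ / 30.91 = 3914 N·m.
J = π(d_o⁴ − d_i⁴)/32 = π(0.160⁴ − 0.0787⁴)/32 = 6.057×10^-5 m⁴.
Shear stress varies linearly with radius: τ = T·r/J = 3914 × 0.0449 / 6.057×10^-5 = 2.901×10^6 Pa.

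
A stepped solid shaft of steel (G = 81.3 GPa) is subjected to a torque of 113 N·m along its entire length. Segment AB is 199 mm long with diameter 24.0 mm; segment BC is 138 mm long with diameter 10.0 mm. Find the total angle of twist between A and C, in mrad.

204 mrad

J_AB = π(0.0240)⁴/32 = 3.26×10^-8 m⁴; J_BC = π(0.0100)⁴/32 = 9.82×10^-10 m⁴.
θ = (T/G)·Σ L_i/J_i = (113.0/81.3×10⁹)·(0.199/3.26×10^-8 + 0.138/9.82×10^-10) = 0.2039 rad.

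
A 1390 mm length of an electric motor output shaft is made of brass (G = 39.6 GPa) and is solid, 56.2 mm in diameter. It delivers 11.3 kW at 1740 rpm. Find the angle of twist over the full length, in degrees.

0.127°

ω = 2π·1740/60 = 182.2 rad/s, so T = P/ω = 11.3×10³ / 182.2 = 62.02 N·m.
J = πd⁴/32 = π(0.0562)⁴/32 = 9.794×10^-7 m⁴.
θ = T·L/(G·J) = 62.02 × 1.39 / (39.6×10⁹ × 9.794×10^-7) = 2.223×10^-3 rad.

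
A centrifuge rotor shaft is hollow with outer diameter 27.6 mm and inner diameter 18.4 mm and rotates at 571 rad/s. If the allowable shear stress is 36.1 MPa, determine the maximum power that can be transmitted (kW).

68.3 kW

J = π(d_o⁴ − d_i⁴)/32 = π(0.0276⁴ − 0.0184⁴)/32 = 4.572×10^-8 m⁴.
T_max = τ_allow·J/r = 3.61×10^7 × 4.572×10^-8 / 0.0138 = 119.6 N·m.
ω = 571 rad/s, so P_max = T_max·ω = 6.829×10^4 W.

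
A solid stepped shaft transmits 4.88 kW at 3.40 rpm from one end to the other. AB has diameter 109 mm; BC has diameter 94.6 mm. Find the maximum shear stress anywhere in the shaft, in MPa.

ω = 2π·3.40/60 = 0.3560 rad/s, so T = P/ω = 4.88×10³ / 0.3560 = 13710 N·m.
Under the same torque, τ_max = 16T/(πd³) is largest where d is smallest — segment BC (d = 94.6 mm).
τ_max = 16·13710/(π·(0.0946)³) = 8.245×10^7 Pa.

82.5 MPa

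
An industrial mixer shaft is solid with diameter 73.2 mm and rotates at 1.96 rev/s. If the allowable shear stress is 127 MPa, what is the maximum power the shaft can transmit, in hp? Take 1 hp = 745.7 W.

162 hp

J = πd⁴/32 = π(0.0732)⁴/32 = 2.819×10^-6 m⁴.
T_max = τ_allow·J/r = 1.27×10^8 × 2.819×10^-6 / 0.0366 = 9781 N·m.
ω = 2π·1.96 = 12.32 rad/s, so P_max = T_max·ω = 1.204×10^5 W.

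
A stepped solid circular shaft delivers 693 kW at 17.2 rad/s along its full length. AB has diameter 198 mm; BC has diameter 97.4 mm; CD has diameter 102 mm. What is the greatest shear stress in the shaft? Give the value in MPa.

222 MPa

ω = 17.2 rad/s, so T = P/ω = 693×10³ / 17.20 = 40290 N·m.
Under the same torque, τ_max = 16T/(πd³) is largest where d is smallest — segment BC (d = 97.4 mm).
τ_max = 16·40290/(π·(0.0974)³) = 2.221×10^8 Pa.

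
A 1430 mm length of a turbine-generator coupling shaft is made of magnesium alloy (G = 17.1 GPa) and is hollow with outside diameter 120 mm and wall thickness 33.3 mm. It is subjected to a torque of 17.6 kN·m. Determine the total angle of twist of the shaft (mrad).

75.2 mrad

J = π(d_o⁴ − d_i⁴)/32 = π(0.120⁴ − 0.0534⁴)/32 = 1.956×10^-5 m⁴.
θ = T·L/(G·J) = 17600 × 1.43 / (17.1×10⁹ × 1.956×10^-5) = 0.07525 rad.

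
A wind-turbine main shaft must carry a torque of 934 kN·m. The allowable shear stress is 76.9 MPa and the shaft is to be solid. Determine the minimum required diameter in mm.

395 mm

For a solid shaft τ_max = 16T/(πd³), so d = (16T/(π τ_allow))^(1/3) = (16·934000/(π·7.69×10^7))^(1/3) = 0.3955 m.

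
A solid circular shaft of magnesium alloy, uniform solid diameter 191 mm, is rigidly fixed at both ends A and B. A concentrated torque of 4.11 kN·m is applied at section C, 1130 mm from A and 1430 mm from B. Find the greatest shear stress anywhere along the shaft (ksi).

With uniform GJ and both ends fixed, compatibility θ_AC = θ_CB gives T_A·a = T_B·b, together with T_A + T_B = T₀.
T_A = T₀·b/(a+b) = 4110·1430/2560 = 2296 N·m; T_B = 1814 N·m.
τ in each portion: τ_AC = 1.68×10^6 Pa, τ_CB = 1.33×10^6 Pa; maximum is in AC.
τ_max = T_AC·r/J = 2296·0.0955/1.31×10^-4 = 1.678×10^6 Pa.

0.243 ksi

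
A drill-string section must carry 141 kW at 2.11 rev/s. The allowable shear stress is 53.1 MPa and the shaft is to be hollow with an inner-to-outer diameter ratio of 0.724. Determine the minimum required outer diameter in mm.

ω = 2π·2.11 = 13.26 rad/s, so T = P/ω = 141×10³ / 13.26 = 10640 N·m.
For a hollow shaft with d_i/d_o = 0.724: τ_max = 16T/(π d_o³ (1−k⁴)), so d_o = [16T/(π τ_allow (1−k⁴))]^(1/3) = [16·10640/(π·5.31×10^7·0.7252)]^(1/3) = 0.1120 m.

112 mm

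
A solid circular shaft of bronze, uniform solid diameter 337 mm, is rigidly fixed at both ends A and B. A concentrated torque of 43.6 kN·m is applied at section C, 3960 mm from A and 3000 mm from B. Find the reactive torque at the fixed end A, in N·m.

18800 N·m

With uniform GJ and both ends fixed, compatibility θ_AC = θ_CB gives T_A·a = T_B·b, together with T_A + T_B = T₀.
T_A = T₀·b/(a+b) = 43600·3000/6960 = 18790 N·m; T_B = 24810 N·m.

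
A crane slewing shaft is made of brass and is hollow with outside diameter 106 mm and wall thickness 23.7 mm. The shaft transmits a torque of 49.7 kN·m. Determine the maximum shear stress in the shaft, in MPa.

J = π(d_o⁴ − d_i⁴)/32 = π(0.106⁴ − 0.0586⁴)/32 = 1.124×10^-5 m⁴.
τ_max = T·r/J = 49700 × 0.0530 / 1.124×10^-5 = 2.344×10^8 Pa.

234 MPa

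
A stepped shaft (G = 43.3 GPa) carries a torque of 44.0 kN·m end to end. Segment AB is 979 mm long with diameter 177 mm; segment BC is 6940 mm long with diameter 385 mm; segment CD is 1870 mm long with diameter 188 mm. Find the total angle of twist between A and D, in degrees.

1.67°

J_AB = π(0.177)⁴/32 = 9.64×10^-5 m⁴; J_BC = π(0.385)⁴/32 = 2.16×10^-3 m⁴; J_CD = π(0.188)⁴/32 = 1.23×10^-4 m⁴.
θ = (T/G)·Σ L_i/J_i = (44000/43.3×10⁹)·(0.979/9.64×10^-5 + 6.94/2.16×10^-3 + 1.87/1.23×10^-4) = 0.02909 rad.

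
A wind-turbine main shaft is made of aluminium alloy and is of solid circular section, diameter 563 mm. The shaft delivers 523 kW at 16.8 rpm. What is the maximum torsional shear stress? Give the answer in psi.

1230 psi

ω = 2π·16.8/60 = 1.759 rad/s, so T = P/ω = 523×10³ / 1.759 = 297300 N·m.
J = πd⁴/32 = π(0.563)⁴/32 = 9.864×10^-3 m⁴.
τ_max = T·r/J = 297300 × 0.281 / 9.864×10^-3 = 8.484×10^6 Pa.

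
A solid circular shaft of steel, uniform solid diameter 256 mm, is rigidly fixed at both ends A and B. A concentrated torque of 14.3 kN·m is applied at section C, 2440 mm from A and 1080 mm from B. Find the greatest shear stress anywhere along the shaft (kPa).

With uniform GJ and both ends fixed, compatibility θ_AC = θ_CB gives T_A·a = T_B·b, together with T_A + T_B = T₀.
T_A = T₀·b/(a+b) = 14300·1080/3520 = 4388 N·m; T_B = 9912 N·m.
τ in each portion: τ_AC = 1.33×10^6 Pa, τ_CB = 3.01×10^6 Pa; maximum is in CB.
τ_max = T_CB·r/J = 9912·0.128/4.22×10^-4 = 3.009×10^6 Pa.

3010 kPa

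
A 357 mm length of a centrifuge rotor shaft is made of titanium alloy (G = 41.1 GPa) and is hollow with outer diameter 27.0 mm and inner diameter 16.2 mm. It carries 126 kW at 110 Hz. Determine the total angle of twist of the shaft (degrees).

ω = 2π·110 = 691.2 rad/s, so T = P/ω = 126×10³ / 691.2 = 182.3 N·m.
J = π(d_o⁴ − d_i⁴)/32 = π(0.0270⁴ − 0.0162⁴)/32 = 4.541×10^-8 m⁴.
θ = T·L/(G·J) = 182.3 × 0.357 / (41.1×10⁹ × 4.541×10^-8) = 0.03487 rad.

2.00°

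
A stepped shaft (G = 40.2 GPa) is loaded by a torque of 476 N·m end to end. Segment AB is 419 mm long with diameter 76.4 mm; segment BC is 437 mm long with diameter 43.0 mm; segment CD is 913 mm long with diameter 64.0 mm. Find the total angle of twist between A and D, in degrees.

1.34°

J_AB = π(0.0764)⁴/32 = 3.34×10^-6 m⁴; J_BC = π(0.0430)⁴/32 = 3.36×10^-7 m⁴; J_CD = π(0.0640)⁴/32 = 1.65×10^-6 m⁴.
θ = (T/G)·Σ L_i/J_i = (476.0/40.2×10⁹)·(0.419/3.34×10^-6 + 0.437/3.36×10^-7 + 0.913/1.65×10^-6) = 0.02346 rad.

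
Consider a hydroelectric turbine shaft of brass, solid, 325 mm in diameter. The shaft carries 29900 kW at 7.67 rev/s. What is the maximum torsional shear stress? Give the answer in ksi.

13.4 ksi

ω = 2π·7.67 = 48.19 rad/s, so T = P/ω = 29900×10³ / 48.19 = 620400 N·m.
J = πd⁴/32 = π(0.325)⁴/32 = 1.095×10^-3 m⁴.
τ_max = T·r/J = 620400 × 0.163 / 1.095×10^-3 = 9.205×10^7 Pa.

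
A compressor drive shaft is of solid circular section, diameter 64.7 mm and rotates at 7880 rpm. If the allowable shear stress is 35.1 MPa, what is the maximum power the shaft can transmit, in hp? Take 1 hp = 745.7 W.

J = πd⁴/32 = π(0.0647)⁴/32 = 1.720×10^-6 m⁴.
T_max = τ_allow·J/r = 3.51×10^7 × 1.720×10^-6 / 0.0324 = 1867 N·m.
ω = 2π·7880/60 = 825.2 rad/s, so P_max = T_max·ω = 1.540×10^6 W.

2070 hp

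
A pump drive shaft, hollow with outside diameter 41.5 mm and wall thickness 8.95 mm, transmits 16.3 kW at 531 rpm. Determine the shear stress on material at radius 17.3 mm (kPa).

ω = 2π·531/60 = 55.61 rad/s, so T = P/ω = 16.3×10³ / 55.61 = 293.1 N·m.
J = π(d_o⁴ − d_i⁴)/32 = π(0.0415⁴ − 0.0236⁴)/32 = 2.607×10^-7 m⁴.
Shear stress varies linearly with radius: τ = T·r/J = 293.1 × 0.0173 / 2.607×10^-7 = 1.945×10^7 Pa.

19400 kPa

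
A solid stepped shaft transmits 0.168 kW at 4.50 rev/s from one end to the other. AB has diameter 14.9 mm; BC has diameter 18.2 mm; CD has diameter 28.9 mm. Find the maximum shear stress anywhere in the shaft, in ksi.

ω = 2π·4.50 = 28.27 rad/s, so T = P/ω = 0.168×10³ / 28.27 = 5.942 N·m.
Under the same torque, τ_max = 16T/(πd³) is largest where d is smallest — segment AB (d = 14.9 mm).
τ_max = 16·5.942/(π·(0.0149)³) = 9.148×10^6 Pa.

1.33 ksi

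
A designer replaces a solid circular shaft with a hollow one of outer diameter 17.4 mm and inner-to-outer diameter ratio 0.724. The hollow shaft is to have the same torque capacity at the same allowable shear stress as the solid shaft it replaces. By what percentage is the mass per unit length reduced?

Equal τ_max and T ⇒ the solid shaft needs d_s³ = d_o³(1−k⁴), so d_s = 17.4·(1−0.724⁴)^(1/3) = 15.63 mm.
Area ratio A_h/A_s = d_o²(1−k²)/d_s² = (1−k²)/(1−k⁴)^(2/3) = 0.5895.
Mass saving = 1 − 0.5895 = 41.1 %.

41.1 %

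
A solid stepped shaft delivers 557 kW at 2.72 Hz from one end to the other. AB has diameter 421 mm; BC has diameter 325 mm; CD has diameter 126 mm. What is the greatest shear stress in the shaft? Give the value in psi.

12000 psi

ω = 2π·2.72 = 17.09 rad/s, so T = P/ω = 557×10³ / 17.09 = 32590 N·m.
Under the same torque, τ_max = 16T/(πd³) is largest where d is smallest — segment CD (d = 126 mm).
τ_max = 16·32590/(π·(0.126)³) = 8.298×10^7 Pa.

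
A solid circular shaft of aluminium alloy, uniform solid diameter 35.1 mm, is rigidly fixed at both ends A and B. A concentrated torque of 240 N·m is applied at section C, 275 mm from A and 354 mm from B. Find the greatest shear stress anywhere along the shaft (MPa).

15.9 MPa

With uniform GJ and both ends fixed, compatibility θ_AC = θ_CB gives T_A·a = T_B·b, together with T_A + T_B = T₀.
T_A = T₀·b/(a+b) = 240.0·354/629.0 = 135.1 N·m; T_B = 104.9 N·m.
τ in each portion: τ_AC = 1.59×10^7 Pa, τ_CB = 1.24×10^7 Pa; maximum is in AC.
τ_max = T_AC·r/J = 135.1·0.0175/1.49×10^-7 = 1.591×10^7 Pa.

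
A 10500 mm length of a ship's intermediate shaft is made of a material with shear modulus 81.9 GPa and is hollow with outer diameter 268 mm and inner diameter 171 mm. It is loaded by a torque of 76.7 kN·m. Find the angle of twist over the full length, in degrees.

1.33°

J = π(d_o⁴ − d_i⁴)/32 = π(0.268⁴ − 0.171⁴)/32 = 4.225×10^-4 m⁴.
θ = T·L/(G·J) = 76700 × 10.5 / (81.9×10⁹ × 4.225×10^-4) = 0.02327 rad.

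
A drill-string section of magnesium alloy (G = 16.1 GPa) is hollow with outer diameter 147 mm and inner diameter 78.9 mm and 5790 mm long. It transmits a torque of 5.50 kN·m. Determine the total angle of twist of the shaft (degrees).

2.70°

J = π(d_o⁴ − d_i⁴)/32 = π(0.147⁴ − 0.0789⁴)/32 = 4.204×10^-5 m⁴.
θ = T·L/(G·J) = 5500 × 5.79 / (16.1×10⁹ × 4.204×10^-5) = 0.04705 rad.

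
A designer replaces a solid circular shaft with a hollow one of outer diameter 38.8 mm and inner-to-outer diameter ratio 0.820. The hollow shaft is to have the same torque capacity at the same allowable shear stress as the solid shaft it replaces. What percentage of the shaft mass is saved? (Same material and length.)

Equal τ_max and T ⇒ the solid shaft needs d_s³ = d_o³(1−k⁴), so d_s = 38.8·(1−0.820⁴)^(1/3) = 31.75 mm.
Area ratio A_h/A_s = d_o²(1−k²)/d_s² = (1−k²)/(1−k⁴)^(2/3) = 0.4893.
Mass saving = 1 − 0.4893 = 51.1 %.

51.1 %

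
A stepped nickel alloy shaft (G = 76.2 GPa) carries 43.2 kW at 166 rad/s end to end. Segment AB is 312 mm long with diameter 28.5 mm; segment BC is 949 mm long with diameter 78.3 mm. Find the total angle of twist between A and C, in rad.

0.0173 rad

ω = 166 rad/s, so T = P/ω = 43.2×10³ / 166.0 = 260.2 N·m.
J_AB = π(0.0285)⁴/32 = 6.48×10^-8 m⁴; J_BC = π(0.0783)⁴/32 = 3.69×10^-6 m⁴.
θ = (T/G)·Σ L_i/J_i = (260.2/76.2×10⁹)·(0.312/6.48×10^-8 + 0.949/3.69×10^-6) = 0.01733 rad.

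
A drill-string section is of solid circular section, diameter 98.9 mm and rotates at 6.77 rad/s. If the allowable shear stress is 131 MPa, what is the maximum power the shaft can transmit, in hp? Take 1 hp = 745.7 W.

J = πd⁴/32 = π(0.0989)⁴/32 = 9.393×10^-6 m⁴.
T_max = τ_allow·J/r = 1.31×10^8 × 9.393×10^-6 / 0.0495 = 24880 N·m.
ω = 6.77 rad/s, so P_max = T_max·ω = 1.685×10^5 W.

226 hp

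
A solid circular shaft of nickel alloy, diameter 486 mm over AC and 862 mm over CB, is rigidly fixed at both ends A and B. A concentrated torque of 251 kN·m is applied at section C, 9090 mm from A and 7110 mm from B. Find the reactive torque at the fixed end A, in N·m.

18400 N·m

Compatibility: T_A·a/J_AC = T_B·b/J_CB with T_A + T_B = T₀.
J_AC = 5.48×10^-3 m⁴, J_CB = 0.0542 m⁴, so T_A = T₀·(J_AC/a)/((J_AC/a)+(J_CB/b)) = 18380 N·m, T_B = 232600 N·m.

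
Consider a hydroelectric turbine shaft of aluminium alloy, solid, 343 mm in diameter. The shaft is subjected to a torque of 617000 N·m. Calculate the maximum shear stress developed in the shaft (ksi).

J = πd⁴/32 = π(0.343)⁴/32 = 1.359×10^-3 m⁴.
τ_max = T·r/J = 617000 × 0.172 / 1.359×10^-3 = 7.787×10^7 Pa.

11.3 ksi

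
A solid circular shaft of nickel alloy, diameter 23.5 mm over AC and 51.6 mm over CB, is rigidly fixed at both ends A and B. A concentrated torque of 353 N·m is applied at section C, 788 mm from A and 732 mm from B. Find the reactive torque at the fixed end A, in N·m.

Compatibility: T_A·a/J_AC = T_B·b/J_CB with T_A + T_B = T₀.
J_AC = 2.99×10^-8 m⁴, J_CB = 6.96×10^-7 m⁴, so T_A = T₀·(J_AC/a)/((J_AC/a)+(J_CB/b)) = 13.56 N·m, T_B = 339.4 N·m.

13.6 N·m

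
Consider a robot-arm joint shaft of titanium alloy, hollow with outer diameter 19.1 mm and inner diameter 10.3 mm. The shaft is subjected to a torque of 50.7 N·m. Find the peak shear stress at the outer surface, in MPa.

40.5 MPa

J = π(d_o⁴ − d_i⁴)/32 = π(0.0191⁴ − 0.0103⁴)/32 = 1.196×10^-8 m⁴.
τ_max = T·r/J = 50.70 × 0.00955 / 1.196×10^-8 = 4.048×10^7 Pa.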